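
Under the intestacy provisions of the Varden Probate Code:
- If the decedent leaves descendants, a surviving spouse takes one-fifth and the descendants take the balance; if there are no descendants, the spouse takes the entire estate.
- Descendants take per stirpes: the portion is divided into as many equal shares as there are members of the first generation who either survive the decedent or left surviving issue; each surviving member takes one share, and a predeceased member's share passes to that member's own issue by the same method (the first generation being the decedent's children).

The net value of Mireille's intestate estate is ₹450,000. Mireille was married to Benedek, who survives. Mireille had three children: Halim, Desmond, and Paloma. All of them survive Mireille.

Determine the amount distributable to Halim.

Benedek takes one-fifth of ₹450,000 = ₹90,000. The remaining ₹360,000 passes to the descendants.
The descendants' portion (₹360,000) is divided into 3 shares of ₹120,000: Halim, Desmond, and Paloma each take ₹120,000.

Halim receives ₹120,000.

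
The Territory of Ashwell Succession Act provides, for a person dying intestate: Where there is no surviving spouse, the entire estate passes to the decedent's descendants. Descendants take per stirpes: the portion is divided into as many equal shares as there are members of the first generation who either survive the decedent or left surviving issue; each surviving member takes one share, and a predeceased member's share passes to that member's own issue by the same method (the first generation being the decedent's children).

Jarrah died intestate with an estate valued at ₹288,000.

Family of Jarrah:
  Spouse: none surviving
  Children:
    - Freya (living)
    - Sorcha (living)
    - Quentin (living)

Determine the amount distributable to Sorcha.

The entire ₹288,000 passes to the descendants.
That amount (₹288,000) is divided into 3 shares of ₹96,000: Freya, Sorcha, and Quentin each take ₹96,000.

Sorcha receives ₹96,000.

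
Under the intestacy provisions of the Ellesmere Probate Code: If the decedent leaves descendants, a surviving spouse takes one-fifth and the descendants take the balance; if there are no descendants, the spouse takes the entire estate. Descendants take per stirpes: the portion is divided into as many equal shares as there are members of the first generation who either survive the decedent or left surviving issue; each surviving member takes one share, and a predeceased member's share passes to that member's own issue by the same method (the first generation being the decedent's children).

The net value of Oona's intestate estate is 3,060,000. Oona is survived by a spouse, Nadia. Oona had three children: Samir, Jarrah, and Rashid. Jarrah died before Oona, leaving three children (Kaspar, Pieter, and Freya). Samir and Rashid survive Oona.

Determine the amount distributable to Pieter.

Pieter receives 272,000.

Nadia takes one-fifth of 3,060,000 = 612,000. The remaining 2,448,000 passes to the descendants.
The descendants' portion (2,448,000) is divided into 3 shares of 816,000: Samir and Rashid each take 816,000; Jarrah's 816,000 share passes to Jarrah's issue.
Jarrah's share (816,000) is divided into 3 shares of 272,000: Kaspar, Pieter, and Freya each take 272,000.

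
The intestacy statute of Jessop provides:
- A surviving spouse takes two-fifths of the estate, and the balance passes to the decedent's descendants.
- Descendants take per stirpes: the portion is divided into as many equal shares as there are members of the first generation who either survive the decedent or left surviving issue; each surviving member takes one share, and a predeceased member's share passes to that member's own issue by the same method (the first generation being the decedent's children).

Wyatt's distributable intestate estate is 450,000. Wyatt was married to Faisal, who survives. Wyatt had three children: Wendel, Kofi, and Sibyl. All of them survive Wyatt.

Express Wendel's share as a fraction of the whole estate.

Faisal takes two-fifths of 450,000 = 180,000. The remaining 270,000 passes to the descendants.
The descendants' portion (270,000) is divided into 3 shares of 90,000: Wendel, Kofi, and Sibyl each take 90,000.

Wendel receives 1/5 of the estate.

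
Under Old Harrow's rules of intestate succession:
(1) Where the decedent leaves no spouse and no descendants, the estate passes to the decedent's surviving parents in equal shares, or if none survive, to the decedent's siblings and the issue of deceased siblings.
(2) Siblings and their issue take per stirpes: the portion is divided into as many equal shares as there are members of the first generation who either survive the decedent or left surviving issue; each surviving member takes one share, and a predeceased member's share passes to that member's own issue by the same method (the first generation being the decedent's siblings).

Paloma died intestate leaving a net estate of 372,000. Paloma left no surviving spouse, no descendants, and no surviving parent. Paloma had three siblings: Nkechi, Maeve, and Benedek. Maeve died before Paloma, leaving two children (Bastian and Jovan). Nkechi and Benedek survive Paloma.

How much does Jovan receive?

Jovan receives 62,000.

The entire 372,000 passes to the siblings and their issue.
That amount (372,000) is divided into 3 shares of 124,000: Nkechi and Benedek each take 124,000; Maeve's 124,000 share passes to Maeve's issue.
Maeve's share (124,000) is divided into 2 shares of 62,000: Bastian and Jovan each take 62,000.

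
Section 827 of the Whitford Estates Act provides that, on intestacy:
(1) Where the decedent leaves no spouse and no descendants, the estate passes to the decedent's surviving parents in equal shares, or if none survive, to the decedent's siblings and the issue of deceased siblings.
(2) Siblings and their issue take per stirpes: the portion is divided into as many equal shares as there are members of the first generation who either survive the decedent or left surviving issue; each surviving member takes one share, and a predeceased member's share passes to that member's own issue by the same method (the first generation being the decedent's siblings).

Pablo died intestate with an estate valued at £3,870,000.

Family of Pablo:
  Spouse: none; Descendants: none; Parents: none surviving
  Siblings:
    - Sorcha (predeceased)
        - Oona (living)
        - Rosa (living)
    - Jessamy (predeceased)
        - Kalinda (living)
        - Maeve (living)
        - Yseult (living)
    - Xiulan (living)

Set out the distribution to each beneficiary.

The entire £3,870,000 passes to the siblings and their issue.
That amount (£3,870,000) is divided into 3 shares of £1,290,000: Xiulan takes £1,290,000; Sorcha's £1,290,000 share passes to Sorcha's issue; Jessamy's £1,290,000 share passes to Jessamy's issue.
Sorcha's share (£1,290,000) is divided into 2 shares of £645,000: Oona and Rosa each take £645,000.
Jessamy's share (£1,290,000) is divided into 3 shares of £430,000: Kalinda, Maeve, and Yseult each take £430,000.

Oona: £645,000; Rosa: £645,000; Kalinda: £430,000; Maeve: £430,000; Yseult: £430,000; Xiulan: £1,290,000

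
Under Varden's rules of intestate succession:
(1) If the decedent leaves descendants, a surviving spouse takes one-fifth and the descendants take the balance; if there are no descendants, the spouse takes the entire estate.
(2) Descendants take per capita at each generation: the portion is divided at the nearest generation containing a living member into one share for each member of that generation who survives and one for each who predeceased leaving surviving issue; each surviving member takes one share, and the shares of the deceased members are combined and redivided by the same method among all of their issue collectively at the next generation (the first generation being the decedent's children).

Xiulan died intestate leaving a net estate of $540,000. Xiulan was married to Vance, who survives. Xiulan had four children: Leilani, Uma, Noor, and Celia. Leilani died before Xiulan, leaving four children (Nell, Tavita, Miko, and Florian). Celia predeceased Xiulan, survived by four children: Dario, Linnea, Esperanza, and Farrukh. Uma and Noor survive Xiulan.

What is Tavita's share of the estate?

Vance takes one-fifth of $540,000 = $108,000. The remaining $432,000 passes to the descendants.
The descendants' portion ($432,000) is divided at the children's generation into 4 shares of $108,000. Uma and Noor each take $108,000. The 2 shares of the deceased (Leilani and Celia) are combined into a pool of $216,000.
That pool ($216,000) is divided at the grandchildren's generation equally among Nell, Tavita, Miko, Florian, Dario, Linnea, Esperanza, and Farrukh: $27,000 each.

Tavita receives $27,000.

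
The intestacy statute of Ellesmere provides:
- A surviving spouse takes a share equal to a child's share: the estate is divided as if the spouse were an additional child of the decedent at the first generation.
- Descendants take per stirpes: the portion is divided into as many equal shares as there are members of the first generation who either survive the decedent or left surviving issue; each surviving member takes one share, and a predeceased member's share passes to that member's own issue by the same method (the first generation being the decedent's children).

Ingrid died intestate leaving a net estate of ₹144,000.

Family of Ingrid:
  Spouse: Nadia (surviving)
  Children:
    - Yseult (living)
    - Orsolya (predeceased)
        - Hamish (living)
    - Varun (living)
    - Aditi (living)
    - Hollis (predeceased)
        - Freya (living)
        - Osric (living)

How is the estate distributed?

The spouse counts as an additional share at the children's level, so there are 6 primary shares of ₹24,000. Nadia takes one such share (₹24,000).
The children's combined portion (₹120,000) is divided into 5 shares of ₹24,000: Yseult, Varun, and Aditi each take ₹24,000; Orsolya's ₹24,000 share passes to Orsolya's issue; Hollis's ₹24,000 share passes to Hollis's issue.
Orsolya's share (₹24,000) passes entirely to Hamish.
Hollis's share (₹24,000) is divided into 2 shares of ₹12,000: Freya and Osric each take ₹12,000.

Nadia: ₹24,000; Yseult: ₹24,000; Hamish: ₹24,000; Varun: ₹24,000; Aditi: ₹24,000; Freya: ₹12,000; Osric: ₹12,000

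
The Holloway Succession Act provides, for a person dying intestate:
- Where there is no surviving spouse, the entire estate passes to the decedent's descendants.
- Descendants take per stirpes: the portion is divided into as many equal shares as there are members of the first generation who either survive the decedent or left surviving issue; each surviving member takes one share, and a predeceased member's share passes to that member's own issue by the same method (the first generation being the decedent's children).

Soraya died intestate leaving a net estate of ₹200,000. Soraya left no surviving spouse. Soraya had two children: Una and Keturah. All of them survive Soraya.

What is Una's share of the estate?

The entire ₹200,000 passes to the descendants.
That amount (₹200,000) is divided into 2 shares of ₹100,000: Una and Keturah each take ₹100,000.

Una receives ₹100,000.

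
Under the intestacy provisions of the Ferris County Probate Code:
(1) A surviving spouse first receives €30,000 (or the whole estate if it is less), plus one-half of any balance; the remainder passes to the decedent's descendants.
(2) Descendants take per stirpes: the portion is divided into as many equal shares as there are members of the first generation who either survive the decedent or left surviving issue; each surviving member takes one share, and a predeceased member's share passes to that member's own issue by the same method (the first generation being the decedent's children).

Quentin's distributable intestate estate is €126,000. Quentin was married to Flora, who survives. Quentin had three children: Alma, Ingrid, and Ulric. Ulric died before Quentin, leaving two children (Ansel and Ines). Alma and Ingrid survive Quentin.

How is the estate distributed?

Flora first takes €30,000, leaving a balance of €96,000. Flora then takes one-half of the balance (€48,000), for a total of €78,000. The remaining €48,000 passes to the descendants.
The descendants' portion (€48,000) is divided into 3 shares of €16,000: Alma and Ingrid each take €16,000; Ulric's €16,000 share passes to Ulric's issue.
Ulric's share (€16,000) is divided into 2 shares of €8,000: Ansel and Ines each take €8,000.

Flora: €78,000; Alma: €16,000; Ingrid: €16,000; Ansel: €8,000; Ines: €8,000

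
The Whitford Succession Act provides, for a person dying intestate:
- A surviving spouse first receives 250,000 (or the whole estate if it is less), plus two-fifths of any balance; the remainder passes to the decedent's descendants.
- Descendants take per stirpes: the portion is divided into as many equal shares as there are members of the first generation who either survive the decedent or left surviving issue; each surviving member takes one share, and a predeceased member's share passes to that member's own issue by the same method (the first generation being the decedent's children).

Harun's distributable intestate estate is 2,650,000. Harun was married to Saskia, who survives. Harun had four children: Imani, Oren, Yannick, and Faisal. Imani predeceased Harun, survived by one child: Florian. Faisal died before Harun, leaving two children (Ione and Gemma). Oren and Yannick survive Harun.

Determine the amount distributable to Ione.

Saskia first takes 250,000, leaving a balance of 2,400,000. Saskia then takes two-fifths of the balance (960,000), for a total of 1,210,000. The remaining 1,440,000 passes to the descendants.
The descendants' portion (1,440,000) is divided into 4 shares of 360,000: Oren and Yannick each take 360,000; Imani's 360,000 share passes to Imani's issue; Faisal's 360,000 share passes to Faisal's issue.
Imani's share (360,000) passes entirely to Florian.
Faisal's share (360,000) is divided into 2 shares of 180,000: Ione and Gemma each take 180,000.

Ione receives 180,000.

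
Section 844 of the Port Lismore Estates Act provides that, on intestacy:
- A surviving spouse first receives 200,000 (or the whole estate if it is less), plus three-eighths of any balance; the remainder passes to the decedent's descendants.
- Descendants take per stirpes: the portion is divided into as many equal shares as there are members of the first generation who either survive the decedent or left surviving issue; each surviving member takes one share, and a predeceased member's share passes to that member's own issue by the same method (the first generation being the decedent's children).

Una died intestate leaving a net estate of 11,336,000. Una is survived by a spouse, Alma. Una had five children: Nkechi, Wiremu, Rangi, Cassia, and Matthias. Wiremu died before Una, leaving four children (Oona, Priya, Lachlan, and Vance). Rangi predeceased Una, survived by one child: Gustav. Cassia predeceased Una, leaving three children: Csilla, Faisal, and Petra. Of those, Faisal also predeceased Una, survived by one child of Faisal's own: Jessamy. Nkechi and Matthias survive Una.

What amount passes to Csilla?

Csilla receives 464,000.

Alma first takes 200,000, leaving a balance of 11,136,000. Alma then takes three-eighths of the balance (4,176,000), for a total of 4,376,000. The remaining 6,960,000 passes to the descendants.
The descendants' portion (6,960,000) is divided into 5 shares of 1,392,000: Nkechi and Matthias each take 1,392,000; Wiremu's 1,392,000 share passes to Wiremu's issue; Rangi's 1,392,000 share passes to Rangi's issue; Cassia's 1,392,000 share passes to Cassia's issue.
Wiremu's share (1,392,000) is divided into 4 shares of 348,000: Oona, Priya, Lachlan, and Vance each take 348,000.
Rangi's share (1,392,000) passes entirely to Gustav.
Cassia's share (1,392,000) is divided into 3 shares of 464,000: Csilla and Petra each take 464,000; Faisal's 464,000 share passes to Faisal's issue.
Faisal's share (464,000) passes entirely to Jessamy.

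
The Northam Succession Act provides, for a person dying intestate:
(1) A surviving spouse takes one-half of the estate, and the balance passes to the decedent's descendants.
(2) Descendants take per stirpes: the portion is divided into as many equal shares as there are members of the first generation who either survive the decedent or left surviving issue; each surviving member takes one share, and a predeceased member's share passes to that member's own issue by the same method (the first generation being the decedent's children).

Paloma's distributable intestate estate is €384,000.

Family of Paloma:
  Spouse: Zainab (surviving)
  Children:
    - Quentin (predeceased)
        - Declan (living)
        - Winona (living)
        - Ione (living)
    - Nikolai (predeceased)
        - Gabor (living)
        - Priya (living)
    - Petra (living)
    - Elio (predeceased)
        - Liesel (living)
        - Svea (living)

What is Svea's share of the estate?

Svea receives €24,000.

Zainab takes one-half of €384,000 = €192,000. The remaining €192,000 passes to the descendants.
The descendants' portion (€192,000) is divided into 4 shares of €48,000: Petra takes €48,000; Quentin's €48,000 share passes to Quentin's issue; Nikolai's €48,000 share passes to Nikolai's issue; Elio's €48,000 share passes to Elio's issue.
Quentin's share (€48,000) is divided into 3 shares of €16,000: Declan, Winona, and Ione each take €16,000.
Nikolai's share (€48,000) is divided into 2 shares of €24,000: Gabor and Priya each take €24,000.
Elio's share (€48,000) is divided into 2 shares of €24,000: Liesel and Svea each take €24,000.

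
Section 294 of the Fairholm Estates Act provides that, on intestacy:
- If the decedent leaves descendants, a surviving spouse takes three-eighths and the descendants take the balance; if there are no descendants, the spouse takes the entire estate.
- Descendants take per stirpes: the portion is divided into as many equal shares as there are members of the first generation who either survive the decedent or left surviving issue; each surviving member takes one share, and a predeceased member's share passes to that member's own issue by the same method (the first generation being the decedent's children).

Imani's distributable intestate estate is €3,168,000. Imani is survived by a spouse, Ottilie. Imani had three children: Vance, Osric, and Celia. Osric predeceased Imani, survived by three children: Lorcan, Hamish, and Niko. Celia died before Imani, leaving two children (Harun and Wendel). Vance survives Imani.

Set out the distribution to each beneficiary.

Ottilie takes three-eighths of €3,168,000 = €1,188,000. The remaining €1,980,000 passes to the descendants.
The descendants' portion (€1,980,000) is divided into 3 shares of €660,000: Vance takes €660,000; Osric's €660,000 share passes to Osric's issue; Celia's €660,000 share passes to Celia's issue.
Osric's share (€660,000) is divided into 3 shares of €220,000: Lorcan, Hamish, and Niko each take €220,000.
Celia's share (€660,000) is divided into 2 shares of €330,000: Harun and Wendel each take €330,000.

Ottilie: €1,188,000; Vance: €660,000; Lorcan: €220,000; Hamish: €220,000; Niko: €220,000; Harun: €330,000; Wendel: €330,000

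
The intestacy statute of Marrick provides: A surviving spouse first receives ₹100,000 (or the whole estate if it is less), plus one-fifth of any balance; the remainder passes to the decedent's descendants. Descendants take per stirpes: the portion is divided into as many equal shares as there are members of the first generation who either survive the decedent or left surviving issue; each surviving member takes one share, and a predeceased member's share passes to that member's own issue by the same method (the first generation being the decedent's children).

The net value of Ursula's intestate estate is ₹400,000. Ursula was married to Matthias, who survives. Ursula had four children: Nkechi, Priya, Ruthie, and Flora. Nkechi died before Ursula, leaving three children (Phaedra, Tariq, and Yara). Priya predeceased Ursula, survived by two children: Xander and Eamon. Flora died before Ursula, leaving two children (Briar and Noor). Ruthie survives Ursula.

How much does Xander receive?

Matthias first takes ₹100,000, leaving a balance of ₹300,000. Matthias then takes one-fifth of the balance (₹60,000), for a total of ₹160,000. The remaining ₹240,000 passes to the descendants.
The descendants' portion (₹240,000) is divided into 4 shares of ₹60,000: Ruthie takes ₹60,000; Nkechi's ₹60,000 share passes to Nkechi's issue; Priya's ₹60,000 share passes to Priya's issue; Flora's ₹60,000 share passes to Flora's issue.
Nkechi's share (₹60,000) is divided into 3 shares of ₹20,000: Phaedra, Tariq, and Yara each take ₹20,000.
Priya's share (₹60,000) is divided into 2 shares of ₹30,000: Xander and Eamon each take ₹30,000.
Flora's share (₹60,000) is divided into 2 shares of ₹30,000: Briar and Noor each take ₹30,000.

Xander receives ₹30,000.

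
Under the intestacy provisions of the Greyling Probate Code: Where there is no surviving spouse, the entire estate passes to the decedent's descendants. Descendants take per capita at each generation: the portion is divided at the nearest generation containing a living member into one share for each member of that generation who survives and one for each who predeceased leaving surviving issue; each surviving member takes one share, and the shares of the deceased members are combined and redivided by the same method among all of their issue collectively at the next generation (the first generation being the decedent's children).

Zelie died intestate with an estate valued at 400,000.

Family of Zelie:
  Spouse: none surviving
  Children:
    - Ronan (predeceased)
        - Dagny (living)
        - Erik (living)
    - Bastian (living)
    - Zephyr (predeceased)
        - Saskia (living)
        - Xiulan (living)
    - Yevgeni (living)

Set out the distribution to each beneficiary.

Dagny: 50,000; Erik: 50,000; Bastian: 100,000; Saskia: 50,000; Xiulan: 50,000; Yevgeni: 100,000

The entire 400,000 passes to the descendants.
That amount (400,000) is divided at the children's generation into 4 shares of 100,000. Bastian and Yevgeni each take 100,000. The 2 shares of the deceased (Ronan and Zephyr) are combined into a pool of 200,000.
That pool (200,000) is divided at the grandchildren's generation equally among Dagny, Erik, Saskia, and Xiulan: 50,000 each.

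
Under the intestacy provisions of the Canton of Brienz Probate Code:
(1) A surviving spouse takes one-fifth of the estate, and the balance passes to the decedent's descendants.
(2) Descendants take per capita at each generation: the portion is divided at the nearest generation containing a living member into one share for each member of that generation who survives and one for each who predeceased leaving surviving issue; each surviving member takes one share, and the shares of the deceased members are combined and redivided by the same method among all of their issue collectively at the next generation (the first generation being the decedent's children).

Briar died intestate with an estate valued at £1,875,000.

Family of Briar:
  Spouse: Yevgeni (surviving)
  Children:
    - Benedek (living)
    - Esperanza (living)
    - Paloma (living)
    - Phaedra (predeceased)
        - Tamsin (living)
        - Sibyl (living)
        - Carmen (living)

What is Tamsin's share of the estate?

Tamsin receives £125,000.

Yevgeni takes one-fifth of £1,875,000 = £375,000. The remaining £1,500,000 passes to the descendants.
The descendants' portion (£1,500,000) is divided at the children's generation into 4 shares of £375,000. Benedek, Esperanza, and Paloma each take £375,000. The remaining share for the deceased Phaedra (£375,000) is carried to the next generation.
That pool (£375,000) is divided at the grandchildren's generation equally among Tamsin, Sibyl, and Carmen: £125,000 each.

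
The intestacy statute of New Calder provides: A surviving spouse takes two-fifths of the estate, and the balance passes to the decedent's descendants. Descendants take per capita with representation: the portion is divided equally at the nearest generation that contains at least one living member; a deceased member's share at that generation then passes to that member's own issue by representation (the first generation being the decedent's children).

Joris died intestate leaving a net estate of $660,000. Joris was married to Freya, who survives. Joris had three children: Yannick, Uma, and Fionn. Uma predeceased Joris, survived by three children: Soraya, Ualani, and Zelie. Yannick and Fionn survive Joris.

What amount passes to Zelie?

Freya takes two-fifths of $660,000 = $264,000. The remaining $396,000 passes to the descendants.
The descendants' portion ($396,000) is divided into 3 shares of $132,000: Yannick and Fionn each take $132,000; Uma's $132,000 share passes to Uma's issue.
Uma's share ($132,000) is divided into 3 shares of $44,000: Soraya, Ualani, and Zelie each take $44,000.

Zelie receives $44,000.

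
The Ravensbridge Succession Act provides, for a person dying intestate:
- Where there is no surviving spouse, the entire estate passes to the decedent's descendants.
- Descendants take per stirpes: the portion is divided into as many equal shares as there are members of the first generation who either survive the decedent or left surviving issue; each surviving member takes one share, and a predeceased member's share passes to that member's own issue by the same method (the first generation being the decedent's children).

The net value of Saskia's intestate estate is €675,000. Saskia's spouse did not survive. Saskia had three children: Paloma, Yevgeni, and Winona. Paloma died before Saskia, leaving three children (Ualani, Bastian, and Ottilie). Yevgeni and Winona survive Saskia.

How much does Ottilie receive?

The entire €675,000 passes to the descendants.
That amount (€675,000) is divided into 3 shares of €225,000: Yevgeni and Winona each take €225,000; Paloma's €225,000 share passes to Paloma's issue.
Paloma's share (€225,000) is divided into 3 shares of €75,000: Ualani, Bastian, and Ottilie each take €75,000.

Ottilie receives €75,000.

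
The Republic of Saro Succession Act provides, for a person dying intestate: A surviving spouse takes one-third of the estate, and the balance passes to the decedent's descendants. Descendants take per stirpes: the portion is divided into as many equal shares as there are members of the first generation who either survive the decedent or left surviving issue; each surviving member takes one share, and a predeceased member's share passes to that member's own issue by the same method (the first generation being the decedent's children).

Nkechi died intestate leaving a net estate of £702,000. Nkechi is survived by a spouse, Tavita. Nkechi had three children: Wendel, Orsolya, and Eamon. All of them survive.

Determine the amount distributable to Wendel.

Wendel receives £156,000.

Tavita takes one-third of £702,000 = £234,000. The remaining £468,000 passes to the descendants.
The descendants' portion (£468,000) is divided into 3 shares of £156,000: Wendel, Orsolya, and Eamon each take £156,000.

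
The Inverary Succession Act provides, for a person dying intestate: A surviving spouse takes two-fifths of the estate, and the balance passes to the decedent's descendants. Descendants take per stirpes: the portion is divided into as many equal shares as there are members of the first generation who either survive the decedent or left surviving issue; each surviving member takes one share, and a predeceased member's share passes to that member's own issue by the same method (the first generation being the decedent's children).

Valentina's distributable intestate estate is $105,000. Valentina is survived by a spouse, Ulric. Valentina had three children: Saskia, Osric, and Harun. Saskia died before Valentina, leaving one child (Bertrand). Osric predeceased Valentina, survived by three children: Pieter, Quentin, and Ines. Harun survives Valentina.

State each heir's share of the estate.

Ulric: $42,000; Bertrand: $21,000; Pieter: $7,000; Quentin: $7,000; Ines: $7,000; Harun: $21,000

Ulric takes two-fifths of $105,000 = $42,000. The remaining $63,000 passes to the descendants.
The descendants' portion ($63,000) is divided into 3 shares of $21,000: Harun takes $21,000; Saskia's $21,000 share passes to Saskia's issue; Osric's $21,000 share passes to Osric's issue.
Saskia's share ($21,000) passes entirely to Bertrand.
Osric's share ($21,000) is divided into 3 shares of $7,000: Pieter, Quentin, and Ines each take $7,000.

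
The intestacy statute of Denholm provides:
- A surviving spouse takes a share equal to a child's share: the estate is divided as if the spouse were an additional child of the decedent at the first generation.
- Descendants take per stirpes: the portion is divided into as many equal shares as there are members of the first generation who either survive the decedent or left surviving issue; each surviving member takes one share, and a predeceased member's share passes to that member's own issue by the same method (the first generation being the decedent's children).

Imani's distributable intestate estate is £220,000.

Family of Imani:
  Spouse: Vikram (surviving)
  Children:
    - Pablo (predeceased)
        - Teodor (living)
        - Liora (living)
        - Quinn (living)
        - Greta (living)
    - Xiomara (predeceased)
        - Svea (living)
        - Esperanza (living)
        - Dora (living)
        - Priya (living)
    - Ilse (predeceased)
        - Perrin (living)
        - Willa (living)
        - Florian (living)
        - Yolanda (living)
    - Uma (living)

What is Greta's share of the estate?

The spouse counts as an additional share at the children's level, so there are 5 primary shares of £44,000. Vikram takes one such share (£44,000).
The children's combined portion (£176,000) is divided into 4 shares of £44,000: Uma takes £44,000; Pablo's £44,000 share passes to Pablo's issue; Xiomara's £44,000 share passes to Xiomara's issue; Ilse's £44,000 share passes to Ilse's issue.
Pablo's share (£44,000) is divided into 4 shares of £11,000: Teodor, Liora, Quinn, and Greta each take £11,000.
Xiomara's share (£44,000) is divided into 4 shares of £11,000: Svea, Esperanza, Dora, and Priya each take £11,000.
Ilse's share (£44,000) is divided into 4 shares of £11,000: Perrin, Willa, Florian, and Yolanda each take £11,000.

Greta receives £11,000.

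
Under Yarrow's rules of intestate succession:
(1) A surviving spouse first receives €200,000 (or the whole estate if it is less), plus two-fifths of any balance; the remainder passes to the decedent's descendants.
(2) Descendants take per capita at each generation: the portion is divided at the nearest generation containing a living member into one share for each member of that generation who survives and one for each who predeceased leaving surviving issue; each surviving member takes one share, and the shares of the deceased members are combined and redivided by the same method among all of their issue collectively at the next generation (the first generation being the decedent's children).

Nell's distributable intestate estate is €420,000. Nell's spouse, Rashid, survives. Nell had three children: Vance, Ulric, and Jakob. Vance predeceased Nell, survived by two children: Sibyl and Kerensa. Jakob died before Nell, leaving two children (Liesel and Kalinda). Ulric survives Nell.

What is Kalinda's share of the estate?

Kalinda receives €22,000.

Rashid first takes €200,000, leaving a balance of €220,000. Rashid then takes two-fifths of the balance (€88,000), for a total of €288,000. The remaining €132,000 passes to the descendants.
The descendants' portion (€132,000) is divided at the children's generation into 3 shares of €44,000. Ulric takes €44,000. The 2 shares of the deceased (Vance and Jakob) are combined into a pool of €88,000.
That pool (€88,000) is divided at the grandchildren's generation equally among Sibyl, Kerensa, Liesel, and Kalinda: €22,000 each.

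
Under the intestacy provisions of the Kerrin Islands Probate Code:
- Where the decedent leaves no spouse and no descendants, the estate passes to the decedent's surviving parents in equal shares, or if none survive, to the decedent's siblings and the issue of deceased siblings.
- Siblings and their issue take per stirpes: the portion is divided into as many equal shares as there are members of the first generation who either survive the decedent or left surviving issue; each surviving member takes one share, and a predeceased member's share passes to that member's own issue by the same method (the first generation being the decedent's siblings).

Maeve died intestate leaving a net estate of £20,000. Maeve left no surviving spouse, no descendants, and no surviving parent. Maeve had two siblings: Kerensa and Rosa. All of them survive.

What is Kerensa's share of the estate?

The entire £20,000 passes to the siblings and their issue.
That amount (£20,000) is divided into 2 shares of £10,000: Kerensa and Rosa each take £10,000.

Kerensa receives £10,000.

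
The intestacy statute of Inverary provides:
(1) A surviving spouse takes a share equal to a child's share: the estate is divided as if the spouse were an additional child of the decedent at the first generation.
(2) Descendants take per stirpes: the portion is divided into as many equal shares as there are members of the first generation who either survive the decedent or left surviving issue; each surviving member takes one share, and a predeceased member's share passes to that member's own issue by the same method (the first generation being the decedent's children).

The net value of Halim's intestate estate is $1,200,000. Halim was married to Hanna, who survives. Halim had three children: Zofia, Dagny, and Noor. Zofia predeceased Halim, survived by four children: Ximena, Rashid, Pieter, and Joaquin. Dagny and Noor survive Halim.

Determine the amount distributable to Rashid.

The spouse counts as an additional share at the children's level, so there are 4 primary shares of $300,000. Hanna takes one such share ($300,000).
The children's combined portion ($900,000) is divided into 3 shares of $300,000: Dagny and Noor each take $300,000; Zofia's $300,000 share passes to Zofia's issue.
Zofia's share ($300,000) is divided into 4 shares of $75,000: Ximena, Rashid, Pieter, and Joaquin each take $75,000.

Rashid receives $75,000.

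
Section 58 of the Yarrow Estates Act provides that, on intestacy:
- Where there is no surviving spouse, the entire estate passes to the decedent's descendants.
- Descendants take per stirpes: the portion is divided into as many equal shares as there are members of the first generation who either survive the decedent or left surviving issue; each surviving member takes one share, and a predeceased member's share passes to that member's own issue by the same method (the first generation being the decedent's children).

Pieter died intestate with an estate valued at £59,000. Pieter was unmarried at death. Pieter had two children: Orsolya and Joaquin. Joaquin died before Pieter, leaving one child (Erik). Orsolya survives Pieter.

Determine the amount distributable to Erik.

The entire £59,000 passes to the descendants.
That amount (£59,000) is divided into 2 shares of £29,500: Orsolya takes £29,500; Joaquin's £29,500 share passes to Joaquin's issue.
Joaquin's share (£29,500) passes entirely to Erik.

Erik receives £29,500.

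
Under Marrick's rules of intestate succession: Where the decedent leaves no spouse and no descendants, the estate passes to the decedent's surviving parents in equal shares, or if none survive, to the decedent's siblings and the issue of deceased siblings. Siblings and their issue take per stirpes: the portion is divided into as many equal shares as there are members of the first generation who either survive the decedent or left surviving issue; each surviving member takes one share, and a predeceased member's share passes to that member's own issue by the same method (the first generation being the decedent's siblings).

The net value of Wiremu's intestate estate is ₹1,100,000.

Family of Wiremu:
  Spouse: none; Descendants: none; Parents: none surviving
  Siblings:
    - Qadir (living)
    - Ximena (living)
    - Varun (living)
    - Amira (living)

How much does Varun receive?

The entire ₹1,100,000 passes to the siblings and their issue.
That amount (₹1,100,000) is divided into 4 shares of ₹275,000: Qadir, Ximena, Varun, and Amira each take ₹275,000.

Varun receives ₹275,000.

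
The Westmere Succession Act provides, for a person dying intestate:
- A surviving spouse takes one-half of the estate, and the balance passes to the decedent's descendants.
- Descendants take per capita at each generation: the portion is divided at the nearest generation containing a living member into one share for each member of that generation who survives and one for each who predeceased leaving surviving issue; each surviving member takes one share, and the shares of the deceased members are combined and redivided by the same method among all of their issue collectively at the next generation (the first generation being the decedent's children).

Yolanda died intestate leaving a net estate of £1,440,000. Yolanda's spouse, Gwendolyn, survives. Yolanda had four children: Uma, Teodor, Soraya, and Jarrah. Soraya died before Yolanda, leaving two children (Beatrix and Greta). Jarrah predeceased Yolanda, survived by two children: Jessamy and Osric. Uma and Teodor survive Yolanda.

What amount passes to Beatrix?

Beatrix receives £90,000.

Gwendolyn takes one-half of £1,440,000 = £720,000. The remaining £720,000 passes to the descendants.
The descendants' portion (£720,000) is divided at the children's generation into 4 shares of £180,000. Uma and Teodor each take £180,000. The 2 shares of the deceased (Soraya and Jarrah) are combined into a pool of £360,000.
That pool (£360,000) is divided at the grandchildren's generation equally among Beatrix, Greta, Jessamy, and Osric: £90,000 each.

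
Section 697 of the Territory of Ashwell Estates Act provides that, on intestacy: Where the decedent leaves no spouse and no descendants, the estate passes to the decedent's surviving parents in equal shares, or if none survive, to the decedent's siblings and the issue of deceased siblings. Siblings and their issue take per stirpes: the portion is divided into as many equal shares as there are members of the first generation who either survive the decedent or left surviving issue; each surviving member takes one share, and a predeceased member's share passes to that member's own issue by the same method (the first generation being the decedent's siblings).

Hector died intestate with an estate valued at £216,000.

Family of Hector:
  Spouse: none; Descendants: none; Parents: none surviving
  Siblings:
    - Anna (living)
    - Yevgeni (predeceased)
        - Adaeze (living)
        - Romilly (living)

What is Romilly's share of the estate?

Romilly receives £54,000.

The entire £216,000 passes to the siblings and their issue.
That amount (£216,000) is divided into 2 shares of £108,000: Anna takes £108,000; Yevgeni's £108,000 share passes to Yevgeni's issue.
Yevgeni's share (£108,000) is divided into 2 shares of £54,000: Adaeze and Romilly each take £54,000.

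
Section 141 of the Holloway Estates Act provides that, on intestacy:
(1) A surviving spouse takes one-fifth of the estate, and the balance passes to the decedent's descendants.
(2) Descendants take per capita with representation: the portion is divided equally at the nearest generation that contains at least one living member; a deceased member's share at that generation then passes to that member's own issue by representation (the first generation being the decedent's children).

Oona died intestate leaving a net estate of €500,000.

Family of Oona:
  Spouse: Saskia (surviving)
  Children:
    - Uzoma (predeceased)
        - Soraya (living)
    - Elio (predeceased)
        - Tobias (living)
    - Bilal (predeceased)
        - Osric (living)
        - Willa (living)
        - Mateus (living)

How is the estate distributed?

Saskia: €100,000; Soraya: €80,000; Tobias: €80,000; Osric: €80,000; Willa: €80,000; Mateus: €80,000

Saskia takes one-fifth of €500,000 = €100,000. The remaining €400,000 passes to the descendants.
No child survives, so the initial division is made at the grandchildren's generation.
The descendants' portion (€400,000) is divided into 5 shares of €80,000: Soraya, Tobias, Osric, Willa, and Mateus each take €80,000.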